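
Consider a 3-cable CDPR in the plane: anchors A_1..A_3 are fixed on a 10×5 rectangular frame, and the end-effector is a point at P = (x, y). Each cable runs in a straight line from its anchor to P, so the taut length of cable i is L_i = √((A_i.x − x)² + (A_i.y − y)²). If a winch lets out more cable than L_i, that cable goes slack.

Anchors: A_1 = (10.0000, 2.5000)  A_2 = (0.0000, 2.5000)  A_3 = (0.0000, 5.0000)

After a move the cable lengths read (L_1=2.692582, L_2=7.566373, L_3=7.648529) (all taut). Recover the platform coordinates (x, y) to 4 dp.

expand ‖A_i−P‖²=L_i² and subtract eq 1 (k_i ≔ ‖A_i‖²−L_i²)
k_1 = 100.0000+6.2500−7.2500 = 99.0000
eq1−eq2 → [20.0000  0.0000]·P = 150.0000
eq1−eq3 → [20.0000  -5.0000]·P = 132.5000
2×2 solve → P = (7.5000, 3.5000)

(7.5000, 3.5000)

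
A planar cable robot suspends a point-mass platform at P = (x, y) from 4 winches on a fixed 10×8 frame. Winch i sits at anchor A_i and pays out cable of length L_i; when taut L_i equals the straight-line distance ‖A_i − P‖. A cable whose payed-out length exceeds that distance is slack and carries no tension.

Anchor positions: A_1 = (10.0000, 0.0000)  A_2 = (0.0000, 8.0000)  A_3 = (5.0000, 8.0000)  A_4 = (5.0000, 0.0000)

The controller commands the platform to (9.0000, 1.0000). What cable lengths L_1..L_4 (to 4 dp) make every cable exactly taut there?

L_1: Δ = A_1−P = (1.0000, -1.0000) → ‖Δ‖ = √2.0000 = 1.4142
L_2: Δ = A_2−P = (-9.0000, 7.0000) → ‖Δ‖ = √130.0000 = 11.4018
L_3: Δ = A_3−P = (-4.0000, 7.0000) → ‖Δ‖ = √65.0000 = 8.0623
L_4: Δ = A_4−P = (-4.0000, -1.0000) → ‖Δ‖ = √17.0000 = 4.1231

(1.4142, 11.4018, 8.0623, 4.1231)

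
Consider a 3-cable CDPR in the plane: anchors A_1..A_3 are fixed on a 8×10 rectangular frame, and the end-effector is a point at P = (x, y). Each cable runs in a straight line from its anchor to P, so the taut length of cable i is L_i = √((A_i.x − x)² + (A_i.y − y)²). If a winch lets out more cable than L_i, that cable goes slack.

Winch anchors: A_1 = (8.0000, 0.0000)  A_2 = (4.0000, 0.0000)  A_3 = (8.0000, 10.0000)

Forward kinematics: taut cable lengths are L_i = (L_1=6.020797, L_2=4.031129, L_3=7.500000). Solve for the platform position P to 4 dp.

each cable: (A_i−P)·(A_i−P) = L_i²; let c_i = ‖A_i‖²−L_i²
c_1 = 64.0000+0.0000−36.2500 = 27.7500
row 1: 8.0000x + 0.0000y = 28.0000  (c_2=-0.2500)
row 2: 0.0000x − 20.0000y = -80.0000  (c_3=107.7500)
Cramer on rows 1–2 → x = 3.5000, y = 4.0000

(3.5000, 4.0000)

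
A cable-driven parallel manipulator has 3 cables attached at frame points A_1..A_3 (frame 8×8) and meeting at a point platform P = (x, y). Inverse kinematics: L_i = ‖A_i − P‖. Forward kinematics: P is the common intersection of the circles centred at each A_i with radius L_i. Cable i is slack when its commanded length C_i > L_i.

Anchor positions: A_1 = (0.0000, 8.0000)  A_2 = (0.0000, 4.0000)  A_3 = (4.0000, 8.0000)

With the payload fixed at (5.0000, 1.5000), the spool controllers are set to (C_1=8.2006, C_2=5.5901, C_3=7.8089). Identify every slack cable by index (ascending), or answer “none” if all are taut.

cable 1: L_1 = ‖A_1−P‖ = 8.2006;  C_1 = 8.2006 → taut
cable 2: L_2 = ‖A_2−P‖ = 5.5902;  C_2 = 5.5901 → taut
cable 3: L_3 = ‖A_3−P‖ = 6.5765;  C_3 = 7.8089 → slack

3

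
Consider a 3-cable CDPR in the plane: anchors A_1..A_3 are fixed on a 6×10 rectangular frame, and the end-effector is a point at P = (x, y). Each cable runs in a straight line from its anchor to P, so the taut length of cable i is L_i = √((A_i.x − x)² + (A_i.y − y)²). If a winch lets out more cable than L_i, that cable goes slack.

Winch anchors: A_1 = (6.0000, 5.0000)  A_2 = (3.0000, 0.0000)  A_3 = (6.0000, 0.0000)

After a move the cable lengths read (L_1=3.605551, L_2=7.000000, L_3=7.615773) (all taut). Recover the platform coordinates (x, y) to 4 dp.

expand ‖A_i−P‖²=L_i² and subtract eq 1 (q_i ≔ ‖A_i‖²−L_i²)
q_1 = 36.0000+25.0000−13.0000 = 48.0000
eq1−eq2 → [6.0000  10.0000]·P = 88.0000
eq1−eq3 → [0.0000  10.0000]·P = 70.0000
2×2 solve → P = (3.0000, 7.0000)

(3.0000, 7.0000)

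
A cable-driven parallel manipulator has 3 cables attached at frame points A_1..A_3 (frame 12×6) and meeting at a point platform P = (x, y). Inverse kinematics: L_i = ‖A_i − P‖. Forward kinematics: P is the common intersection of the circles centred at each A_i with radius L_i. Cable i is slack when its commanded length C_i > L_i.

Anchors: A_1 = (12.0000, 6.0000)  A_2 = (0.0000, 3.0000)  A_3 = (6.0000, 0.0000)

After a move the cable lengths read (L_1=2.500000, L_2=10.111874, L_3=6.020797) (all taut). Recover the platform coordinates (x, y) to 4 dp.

each cable: (A_i−P)·(A_i−P) = L_i²; let k_i = ‖A_i‖²−L_i²
k_1 = 144.0000+36.0000−6.2500 = 173.7500
row 1: 24.0000x + 6.0000y = 267.0000  (k_2=-93.2500)
row 2: 12.0000x + 12.0000y = 174.0000  (k_3=-0.2500)
Cramer on rows 1–2 → x = 10.0000, y = 4.5000

(10.0000, 4.5000)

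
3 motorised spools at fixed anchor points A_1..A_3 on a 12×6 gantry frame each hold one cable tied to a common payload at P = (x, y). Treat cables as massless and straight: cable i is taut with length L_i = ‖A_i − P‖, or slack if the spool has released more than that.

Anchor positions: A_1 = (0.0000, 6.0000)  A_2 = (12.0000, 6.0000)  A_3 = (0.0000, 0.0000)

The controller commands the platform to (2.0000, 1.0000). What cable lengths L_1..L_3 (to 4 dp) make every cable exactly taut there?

L_1: Δ = A_1−P = (-2.0000, 5.0000) → ‖Δ‖ = √29.0000 = 5.3852
L_2: Δ = A_2−P = (10.0000, 5.0000) → ‖Δ‖ = √125.0000 = 11.1803
L_3: Δ = A_3−P = (-2.0000, -1.0000) → ‖Δ‖ = √5.0000 = 2.2361

(5.3852, 11.1803, 2.2361)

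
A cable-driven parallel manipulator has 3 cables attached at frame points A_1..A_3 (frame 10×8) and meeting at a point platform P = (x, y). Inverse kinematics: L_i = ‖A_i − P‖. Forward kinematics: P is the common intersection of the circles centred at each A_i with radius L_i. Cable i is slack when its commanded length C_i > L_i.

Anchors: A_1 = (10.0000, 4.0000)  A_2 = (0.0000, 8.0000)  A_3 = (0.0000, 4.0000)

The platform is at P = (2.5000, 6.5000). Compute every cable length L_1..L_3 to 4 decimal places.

(7.9057, 2.9155, 3.5355)

L_1 = √((10.0000−2.5000)² + (4.0000−6.5000)²) = 7.9057
L_2 = √((0.0000−2.5000)² + (8.0000−6.5000)²) = 2.9155
L_3 = √((0.0000−2.5000)² + (4.0000−6.5000)²) = 3.5355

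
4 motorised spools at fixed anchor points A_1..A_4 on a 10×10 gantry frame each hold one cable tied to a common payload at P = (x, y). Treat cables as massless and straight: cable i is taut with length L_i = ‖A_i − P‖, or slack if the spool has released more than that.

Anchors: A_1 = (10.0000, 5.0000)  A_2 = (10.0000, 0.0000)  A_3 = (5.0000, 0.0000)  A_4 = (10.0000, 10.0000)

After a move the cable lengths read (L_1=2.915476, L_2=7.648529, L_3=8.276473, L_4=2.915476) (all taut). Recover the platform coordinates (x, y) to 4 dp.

(8.5000, 7.5000)

each cable: (A_i−P)·(A_i−P) = L_i²; let k_i = ‖A_i‖²−L_i²
k_1 = 100.0000+25.0000−8.5000 = 116.5000
row 1: 0.0000x + 10.0000y = 75.0000  (k_2=41.5000)
row 2: 10.0000x + 10.0000y = 160.0000  (k_3=-43.5000)
row 3: 0.0000x − 10.0000y = -75.0000  (k_4=191.5000)
Cramer on rows 1–2 → x = 8.5000, y = 7.5000
check cable 4: ‖A_4−P‖² = 8.5000 ≈ L_4² = 8.5000 ✓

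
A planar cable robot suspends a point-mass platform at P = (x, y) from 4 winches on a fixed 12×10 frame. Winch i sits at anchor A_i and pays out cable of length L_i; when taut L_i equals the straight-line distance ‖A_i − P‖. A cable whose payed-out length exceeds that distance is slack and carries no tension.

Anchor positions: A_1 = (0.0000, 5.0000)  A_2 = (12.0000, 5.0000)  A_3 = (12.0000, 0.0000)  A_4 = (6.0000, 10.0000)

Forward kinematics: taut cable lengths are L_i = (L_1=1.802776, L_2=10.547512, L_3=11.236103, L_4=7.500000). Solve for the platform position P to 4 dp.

each cable: (A_i−P)·(A_i−P) = L_i²; let q_i = ‖A_i‖²−L_i²
q_1 = 0.0000+25.0000−3.2500 = 21.7500
row 1: -24.0000x + 0.0000y = -36.0000  (q_2=57.7500)
row 2: -24.0000x + 10.0000y = 4.0000  (q_3=17.7500)
row 3: -12.0000x − 10.0000y = -58.0000  (q_4=79.7500)
Cramer on rows 1–2 → x = 1.5000, y = 4.0000
check cable 4: ‖A_4−P‖² = 56.2500 ≈ L_4² = 56.2500 ✓

(1.5000, 4.0000)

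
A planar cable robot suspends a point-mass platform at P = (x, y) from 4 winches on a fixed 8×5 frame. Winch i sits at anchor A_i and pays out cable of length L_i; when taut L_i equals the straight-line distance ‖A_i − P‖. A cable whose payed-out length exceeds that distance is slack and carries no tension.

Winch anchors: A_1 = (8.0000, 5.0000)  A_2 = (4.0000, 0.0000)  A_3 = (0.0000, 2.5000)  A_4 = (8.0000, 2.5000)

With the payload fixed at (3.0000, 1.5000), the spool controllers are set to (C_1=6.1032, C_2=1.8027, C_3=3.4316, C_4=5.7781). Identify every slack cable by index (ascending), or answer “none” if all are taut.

cable 1: L_1 = ‖A_1−P‖ = 6.1033;  C_1 = 6.1032 → taut
cable 2: L_2 = ‖A_2−P‖ = 1.8028;  C_2 = 1.8027 → taut
cable 3: L_3 = ‖A_3−P‖ = 3.1623;  C_3 = 3.4316 → slack
cable 4: L_4 = ‖A_4−P‖ = 5.0990;  C_4 = 5.7781 → slack

3, 4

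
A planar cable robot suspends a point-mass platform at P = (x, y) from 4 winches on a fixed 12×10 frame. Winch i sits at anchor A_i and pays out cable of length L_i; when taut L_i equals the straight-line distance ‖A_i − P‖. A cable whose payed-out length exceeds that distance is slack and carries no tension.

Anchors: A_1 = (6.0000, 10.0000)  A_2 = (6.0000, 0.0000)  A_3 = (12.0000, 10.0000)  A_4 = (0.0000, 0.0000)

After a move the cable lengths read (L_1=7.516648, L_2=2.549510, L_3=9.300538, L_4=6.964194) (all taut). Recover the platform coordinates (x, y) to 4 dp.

each cable: (A_i−P)·(A_i−P) = L_i²; let c_i = ‖A_i‖²−L_i²
c_1 = 36.0000+100.0000−56.5000 = 79.5000
row 1: 0.0000x + 20.0000y = 50.0000  (c_2=29.5000)
row 2: -12.0000x + 0.0000y = -78.0000  (c_3=157.5000)
row 3: 12.0000x + 20.0000y = 128.0000  (c_4=-48.5000)
Cramer on rows 1–2 → x = 6.5000, y = 2.5000
check cable 4: ‖A_4−P‖² = 48.5000 ≈ L_4² = 48.5000 ✓

(6.5000, 2.5000)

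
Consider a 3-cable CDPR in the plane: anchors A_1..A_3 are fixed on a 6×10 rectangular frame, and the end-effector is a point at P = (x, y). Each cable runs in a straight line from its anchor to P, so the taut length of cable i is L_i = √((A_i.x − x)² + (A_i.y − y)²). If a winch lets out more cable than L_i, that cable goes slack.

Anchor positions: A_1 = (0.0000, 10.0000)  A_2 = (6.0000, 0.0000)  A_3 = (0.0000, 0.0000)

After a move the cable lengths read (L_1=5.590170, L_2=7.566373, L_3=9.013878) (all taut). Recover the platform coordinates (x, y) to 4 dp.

(5.0000, 7.5000)

circle eqns → linear via eq_j − eq_1; set k_j = A_j·A_j − L_j²
k_1 = 0.0000+100.0000−31.2500 = 68.7500
-12.0000·x + 20.0000·y = k_1−k_2 = 90.0000
0.0000·x + 20.0000·y = k_1−k_3 = 150.0000
solve first two rows → x=5.0000, y=7.5000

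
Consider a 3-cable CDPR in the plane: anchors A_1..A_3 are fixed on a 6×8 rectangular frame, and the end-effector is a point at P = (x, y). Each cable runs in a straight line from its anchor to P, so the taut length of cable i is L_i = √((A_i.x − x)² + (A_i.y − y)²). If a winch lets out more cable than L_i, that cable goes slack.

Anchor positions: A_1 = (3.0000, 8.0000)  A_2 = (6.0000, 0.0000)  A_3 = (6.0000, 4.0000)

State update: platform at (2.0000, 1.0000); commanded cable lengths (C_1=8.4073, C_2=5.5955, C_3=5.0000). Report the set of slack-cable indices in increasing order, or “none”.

1, 2

i=1: geometric 7.0711 vs commanded 8.4073 ⇒ slack
i=2: geometric 4.1231 vs commanded 5.5955 ⇒ slack
i=3: geometric 5.0000 vs commanded 5.0000 ⇒ taut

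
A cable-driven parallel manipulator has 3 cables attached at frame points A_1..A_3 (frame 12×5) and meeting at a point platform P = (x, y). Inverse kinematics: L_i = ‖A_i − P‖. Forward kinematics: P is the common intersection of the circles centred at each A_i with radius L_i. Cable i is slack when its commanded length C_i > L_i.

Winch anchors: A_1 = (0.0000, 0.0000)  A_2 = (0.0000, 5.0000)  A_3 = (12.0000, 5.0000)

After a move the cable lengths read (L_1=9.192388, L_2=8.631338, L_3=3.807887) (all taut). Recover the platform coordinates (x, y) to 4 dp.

circle eqns → linear via eq_j − eq_1; set c_j = A_j·A_j − L_j²
c_1 = 0.0000+0.0000−84.5000 = -84.5000
0.0000·x − 10.0000·y = c_1−c_2 = -35.0000
-24.0000·x − 10.0000·y = c_1−c_3 = -239.0000
solve first two rows → x=8.5000, y=3.5000

(8.5000, 3.5000)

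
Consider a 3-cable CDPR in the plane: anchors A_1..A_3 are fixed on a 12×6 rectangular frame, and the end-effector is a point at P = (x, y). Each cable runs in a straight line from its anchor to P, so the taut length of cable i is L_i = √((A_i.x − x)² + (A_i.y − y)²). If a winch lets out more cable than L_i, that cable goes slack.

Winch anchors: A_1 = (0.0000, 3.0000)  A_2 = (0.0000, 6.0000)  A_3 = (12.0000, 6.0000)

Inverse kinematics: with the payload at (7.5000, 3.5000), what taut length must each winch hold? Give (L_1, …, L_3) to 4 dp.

(7.5166, 7.9057, 5.1478)

cable 1: Δx=-7.5000, Δy=-0.5000; L_1 = √(Δx²+Δy²) = 7.5166
cable 2: Δx=-7.5000, Δy=2.5000; L_2 = √(Δx²+Δy²) = 7.9057
cable 3: Δx=4.5000, Δy=2.5000; L_3 = √(Δx²+Δy²) = 5.1478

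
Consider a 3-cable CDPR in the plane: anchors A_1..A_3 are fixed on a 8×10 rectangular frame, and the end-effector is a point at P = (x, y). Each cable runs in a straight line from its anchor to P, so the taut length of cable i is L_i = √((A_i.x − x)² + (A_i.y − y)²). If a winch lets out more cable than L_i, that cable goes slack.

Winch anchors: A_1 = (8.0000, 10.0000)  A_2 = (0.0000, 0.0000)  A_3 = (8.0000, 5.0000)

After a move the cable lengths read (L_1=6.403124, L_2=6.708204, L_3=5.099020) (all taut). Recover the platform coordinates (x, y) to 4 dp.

expand ‖A_i−P‖²=L_i² and subtract eq 1 (q_i ≔ ‖A_i‖²−L_i²)
q_1 = 64.0000+100.0000−41.0000 = 123.0000
eq1−eq2 → [16.0000  20.0000]·P = 168.0000
eq1−eq3 → [0.0000  10.0000]·P = 60.0000
2×2 solve → P = (3.0000, 6.0000)

(3.0000, 6.0000)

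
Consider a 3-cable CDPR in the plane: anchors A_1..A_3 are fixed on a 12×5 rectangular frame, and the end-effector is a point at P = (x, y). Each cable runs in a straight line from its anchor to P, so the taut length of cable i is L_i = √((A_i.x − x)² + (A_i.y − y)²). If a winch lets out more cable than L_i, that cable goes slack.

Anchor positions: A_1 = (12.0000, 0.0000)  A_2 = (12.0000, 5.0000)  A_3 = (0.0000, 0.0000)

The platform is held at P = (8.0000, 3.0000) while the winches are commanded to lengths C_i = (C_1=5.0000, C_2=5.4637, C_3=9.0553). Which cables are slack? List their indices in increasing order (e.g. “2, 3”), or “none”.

2, 3

cable 1: √((4.0000)²+(-3.0000)²)=5.0000, C_1=5.0000: taut
cable 2: √((4.0000)²+(2.0000)²)=4.4721, C_2=5.4637: slack
cable 3: √((-8.0000)²+(-3.0000)²)=8.5440, C_3=9.0553: slack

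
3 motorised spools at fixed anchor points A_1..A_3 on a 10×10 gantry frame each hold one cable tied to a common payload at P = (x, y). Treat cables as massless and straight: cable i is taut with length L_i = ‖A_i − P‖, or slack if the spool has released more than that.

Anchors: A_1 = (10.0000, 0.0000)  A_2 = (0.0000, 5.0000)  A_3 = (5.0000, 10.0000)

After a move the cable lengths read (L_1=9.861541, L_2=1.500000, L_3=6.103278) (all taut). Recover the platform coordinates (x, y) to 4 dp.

expand ‖A_i−P‖²=L_i² and subtract eq 1 (q_i ≔ ‖A_i‖²−L_i²)
q_1 = 100.0000+0.0000−97.2500 = 2.7500
eq1−eq2 → [20.0000  -10.0000]·P = -20.0000
eq1−eq3 → [10.0000  -20.0000]·P = -85.0000
2×2 solve → P = (1.5000, 5.0000)

(1.5000, 5.0000)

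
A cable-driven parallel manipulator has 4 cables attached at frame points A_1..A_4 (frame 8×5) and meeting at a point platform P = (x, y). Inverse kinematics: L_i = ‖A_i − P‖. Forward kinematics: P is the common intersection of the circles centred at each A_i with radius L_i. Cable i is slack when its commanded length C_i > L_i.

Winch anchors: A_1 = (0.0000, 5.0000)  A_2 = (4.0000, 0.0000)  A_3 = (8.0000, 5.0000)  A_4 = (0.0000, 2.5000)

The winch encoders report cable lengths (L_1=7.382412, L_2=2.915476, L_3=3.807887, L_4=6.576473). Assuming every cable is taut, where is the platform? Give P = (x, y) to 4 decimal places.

each cable: (A_i−P)·(A_i−P) = L_i²; let q_i = ‖A_i‖²−L_i²
q_1 = 0.0000+25.0000−54.5000 = -29.5000
row 1: -8.0000x + 10.0000y = -37.0000  (q_2=7.5000)
row 2: -16.0000x + 0.0000y = -104.0000  (q_3=74.5000)
row 3: 0.0000x + 5.0000y = 7.5000  (q_4=-37.0000)
Cramer on rows 1–2 → x = 6.5000, y = 1.5000
check cable 4: ‖A_4−P‖² = 43.2500 ≈ L_4² = 43.2500 ✓

(6.5000, 1.5000)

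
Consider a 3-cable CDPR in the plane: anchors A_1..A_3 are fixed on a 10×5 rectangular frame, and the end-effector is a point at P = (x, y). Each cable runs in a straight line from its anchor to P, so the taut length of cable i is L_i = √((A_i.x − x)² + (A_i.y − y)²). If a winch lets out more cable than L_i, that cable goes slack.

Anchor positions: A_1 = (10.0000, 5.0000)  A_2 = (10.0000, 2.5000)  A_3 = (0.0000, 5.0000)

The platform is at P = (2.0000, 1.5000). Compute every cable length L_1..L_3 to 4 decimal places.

cable 1: Δx=8.0000, Δy=3.5000; L_1 = √(Δx²+Δy²) = 8.7321
cable 2: Δx=8.0000, Δy=1.0000; L_2 = √(Δx²+Δy²) = 8.0623
cable 3: Δx=-2.0000, Δy=3.5000; L_3 = √(Δx²+Δy²) = 4.0311

(8.7321, 8.0623, 4.0311)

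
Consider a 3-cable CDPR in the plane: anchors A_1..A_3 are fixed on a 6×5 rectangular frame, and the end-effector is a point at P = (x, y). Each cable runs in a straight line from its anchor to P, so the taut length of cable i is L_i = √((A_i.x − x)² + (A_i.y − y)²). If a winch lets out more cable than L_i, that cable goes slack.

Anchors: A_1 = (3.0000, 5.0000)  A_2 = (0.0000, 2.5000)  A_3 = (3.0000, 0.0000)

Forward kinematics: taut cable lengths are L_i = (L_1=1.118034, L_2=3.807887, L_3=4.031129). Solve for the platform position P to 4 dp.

each cable: (A_i−P)·(A_i−P) = L_i²; let c_i = ‖A_i‖²−L_i²
c_1 = 9.0000+25.0000−1.2500 = 32.7500
row 1: 6.0000x + 5.0000y = 41.0000  (c_2=-8.2500)
row 2: 0.0000x + 10.0000y = 40.0000  (c_3=-7.2500)
Cramer on rows 1–2 → x = 3.5000, y = 4.0000

(3.5000, 4.0000)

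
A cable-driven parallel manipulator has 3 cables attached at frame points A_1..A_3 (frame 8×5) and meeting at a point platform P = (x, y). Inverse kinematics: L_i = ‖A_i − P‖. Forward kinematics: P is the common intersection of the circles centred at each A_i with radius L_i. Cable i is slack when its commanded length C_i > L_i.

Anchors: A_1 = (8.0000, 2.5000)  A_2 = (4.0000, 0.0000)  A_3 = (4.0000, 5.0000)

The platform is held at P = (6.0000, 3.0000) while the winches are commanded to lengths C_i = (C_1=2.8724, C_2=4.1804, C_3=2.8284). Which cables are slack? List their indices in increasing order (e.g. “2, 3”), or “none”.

cable 1: √((2.0000)²+(-0.5000)²)=2.0616, C_1=2.8724: slack
cable 2: √((-2.0000)²+(-3.0000)²)=3.6056, C_2=4.1804: slack
cable 3: √((-2.0000)²+(2.0000)²)=2.8284, C_3=2.8284: taut

1, 2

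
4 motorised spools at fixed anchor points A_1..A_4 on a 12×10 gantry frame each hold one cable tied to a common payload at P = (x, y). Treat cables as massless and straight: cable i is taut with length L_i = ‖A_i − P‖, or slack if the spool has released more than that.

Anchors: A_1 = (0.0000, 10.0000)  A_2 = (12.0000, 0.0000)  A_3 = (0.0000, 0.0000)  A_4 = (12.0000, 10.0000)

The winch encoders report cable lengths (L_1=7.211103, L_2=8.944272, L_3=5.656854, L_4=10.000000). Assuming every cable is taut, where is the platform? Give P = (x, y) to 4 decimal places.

(4.0000, 4.0000)

each cable: (A_i−P)·(A_i−P) = L_i²; let c_i = ‖A_i‖²−L_i²
c_1 = 0.0000+100.0000−52.0000 = 48.0000
row 1: -24.0000x + 20.0000y = -16.0000  (c_2=64.0000)
row 2: 0.0000x + 20.0000y = 80.0000  (c_3=-32.0000)
row 3: -24.0000x + 0.0000y = -96.0000  (c_4=144.0000)
Cramer on rows 1–2 → x = 4.0000, y = 4.0000
check cable 4: ‖A_4−P‖² = 100.0000 ≈ L_4² = 100.0000 ✓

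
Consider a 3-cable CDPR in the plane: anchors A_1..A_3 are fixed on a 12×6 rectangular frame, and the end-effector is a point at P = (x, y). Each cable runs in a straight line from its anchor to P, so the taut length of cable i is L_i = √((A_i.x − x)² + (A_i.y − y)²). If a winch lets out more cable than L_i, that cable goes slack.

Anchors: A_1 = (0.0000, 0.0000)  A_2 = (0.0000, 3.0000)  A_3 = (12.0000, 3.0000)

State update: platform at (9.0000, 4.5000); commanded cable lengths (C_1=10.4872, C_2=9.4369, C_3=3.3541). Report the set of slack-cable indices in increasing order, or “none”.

1, 2

cable 1: √((-9.0000)²+(-4.5000)²)=10.0623, C_1=10.4872: slack
cable 2: √((-9.0000)²+(-1.5000)²)=9.1241, C_2=9.4369: slack
cable 3: √((3.0000)²+(-1.5000)²)=3.3541, C_3=3.3541: taut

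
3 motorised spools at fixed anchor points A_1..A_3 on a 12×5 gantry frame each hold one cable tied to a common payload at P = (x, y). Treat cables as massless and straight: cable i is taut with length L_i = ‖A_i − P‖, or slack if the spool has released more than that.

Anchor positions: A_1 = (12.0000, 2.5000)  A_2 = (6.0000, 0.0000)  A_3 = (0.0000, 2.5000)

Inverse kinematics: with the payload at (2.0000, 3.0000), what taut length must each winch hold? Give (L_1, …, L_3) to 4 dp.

(10.0125, 5.0000, 2.0616)

L_1 = √((12.0000−2.0000)² + (2.5000−3.0000)²) = 10.0125
L_2 = √((6.0000−2.0000)² + (0.0000−3.0000)²) = 5.0000
L_3 = √((0.0000−2.0000)² + (2.5000−3.0000)²) = 2.0616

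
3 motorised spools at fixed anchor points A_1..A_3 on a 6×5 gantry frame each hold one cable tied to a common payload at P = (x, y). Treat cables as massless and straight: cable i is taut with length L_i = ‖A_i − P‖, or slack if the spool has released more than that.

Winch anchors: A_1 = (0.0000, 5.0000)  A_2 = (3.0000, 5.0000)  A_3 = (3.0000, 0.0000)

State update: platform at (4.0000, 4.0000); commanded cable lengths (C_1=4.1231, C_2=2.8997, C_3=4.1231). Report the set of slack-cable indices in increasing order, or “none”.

cable 1: √((-4.0000)²+(1.0000)²)=4.1231, C_1=4.1231: taut
cable 2: √((-1.0000)²+(1.0000)²)=1.4142, C_2=2.8997: slack
cable 3: √((-1.0000)²+(-4.0000)²)=4.1231, C_3=4.1231: taut

2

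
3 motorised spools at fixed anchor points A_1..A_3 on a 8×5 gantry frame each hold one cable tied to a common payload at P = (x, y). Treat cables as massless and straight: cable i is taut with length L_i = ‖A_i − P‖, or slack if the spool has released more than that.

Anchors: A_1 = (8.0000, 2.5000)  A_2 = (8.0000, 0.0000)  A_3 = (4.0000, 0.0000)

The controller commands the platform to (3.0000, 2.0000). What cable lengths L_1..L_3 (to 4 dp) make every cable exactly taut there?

(5.0249, 5.3852, 2.2361)

cable 1: Δx=5.0000, Δy=0.5000; L_1 = √(Δx²+Δy²) = 5.0249
cable 2: Δx=5.0000, Δy=-2.0000; L_2 = √(Δx²+Δy²) = 5.3852
cable 3: Δx=1.0000, Δy=-2.0000; L_3 = √(Δx²+Δy²) = 2.2361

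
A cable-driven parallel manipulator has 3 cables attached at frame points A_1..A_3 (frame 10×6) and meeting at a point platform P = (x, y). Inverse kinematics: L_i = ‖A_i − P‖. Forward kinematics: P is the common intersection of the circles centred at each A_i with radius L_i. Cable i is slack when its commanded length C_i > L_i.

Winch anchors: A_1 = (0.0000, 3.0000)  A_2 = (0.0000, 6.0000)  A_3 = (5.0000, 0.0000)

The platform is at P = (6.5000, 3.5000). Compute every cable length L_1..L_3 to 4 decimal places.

L_1: Δ = A_1−P = (-6.5000, -0.5000) → ‖Δ‖ = √42.5000 = 6.5192
L_2: Δ = A_2−P = (-6.5000, 2.5000) → ‖Δ‖ = √48.5000 = 6.9642
L_3: Δ = A_3−P = (-1.5000, -3.5000) → ‖Δ‖ = √14.5000 = 3.8079

(6.5192, 6.9642, 3.8079)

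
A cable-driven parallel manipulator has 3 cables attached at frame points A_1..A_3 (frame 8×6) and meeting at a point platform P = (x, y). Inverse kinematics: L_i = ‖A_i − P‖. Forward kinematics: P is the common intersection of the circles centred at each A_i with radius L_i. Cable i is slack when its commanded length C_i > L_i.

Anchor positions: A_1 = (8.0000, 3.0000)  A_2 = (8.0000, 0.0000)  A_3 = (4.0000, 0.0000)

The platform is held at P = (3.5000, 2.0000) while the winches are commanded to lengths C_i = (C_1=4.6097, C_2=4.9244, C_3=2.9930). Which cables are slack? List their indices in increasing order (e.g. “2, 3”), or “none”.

3

cable 1: L_1 = ‖A_1−P‖ = 4.6098;  C_1 = 4.6097 → taut
cable 2: L_2 = ‖A_2−P‖ = 4.9244;  C_2 = 4.9244 → taut
cable 3: L_3 = ‖A_3−P‖ = 2.0616;  C_3 = 2.9930 → slack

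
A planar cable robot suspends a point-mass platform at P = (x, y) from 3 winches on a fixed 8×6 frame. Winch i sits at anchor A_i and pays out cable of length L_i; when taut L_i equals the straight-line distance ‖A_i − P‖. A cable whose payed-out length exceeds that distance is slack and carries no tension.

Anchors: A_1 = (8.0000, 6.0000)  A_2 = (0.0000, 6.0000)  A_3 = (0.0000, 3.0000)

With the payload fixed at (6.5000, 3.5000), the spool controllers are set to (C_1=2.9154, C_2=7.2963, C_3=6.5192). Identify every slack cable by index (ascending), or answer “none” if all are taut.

cable 1: √((1.5000)²+(2.5000)²)=2.9155, C_1=2.9154: taut
cable 2: √((-6.5000)²+(2.5000)²)=6.9642, C_2=7.2963: slack
cable 3: √((-6.5000)²+(-0.5000)²)=6.5192, C_3=6.5192: taut

2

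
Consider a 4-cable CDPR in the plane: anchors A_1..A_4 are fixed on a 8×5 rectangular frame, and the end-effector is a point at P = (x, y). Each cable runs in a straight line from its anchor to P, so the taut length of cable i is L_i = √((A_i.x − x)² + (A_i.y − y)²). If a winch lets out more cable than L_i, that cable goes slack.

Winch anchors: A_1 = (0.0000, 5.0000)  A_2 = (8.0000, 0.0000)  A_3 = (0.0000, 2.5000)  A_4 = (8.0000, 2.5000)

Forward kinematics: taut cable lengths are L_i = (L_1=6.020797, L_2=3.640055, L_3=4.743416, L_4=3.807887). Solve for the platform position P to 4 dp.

each cable: (A_i−P)·(A_i−P) = L_i²; let k_i = ‖A_i‖²−L_i²
k_1 = 0.0000+25.0000−36.2500 = -11.2500
row 1: -16.0000x + 10.0000y = -62.0000  (k_2=50.7500)
row 2: 0.0000x + 5.0000y = 5.0000  (k_3=-16.2500)
row 3: -16.0000x + 5.0000y = -67.0000  (k_4=55.7500)
Cramer on rows 1–2 → x = 4.5000, y = 1.0000
check cable 4: ‖A_4−P‖² = 14.5000 ≈ L_4² = 14.5000 ✓

(4.5000, 1.0000)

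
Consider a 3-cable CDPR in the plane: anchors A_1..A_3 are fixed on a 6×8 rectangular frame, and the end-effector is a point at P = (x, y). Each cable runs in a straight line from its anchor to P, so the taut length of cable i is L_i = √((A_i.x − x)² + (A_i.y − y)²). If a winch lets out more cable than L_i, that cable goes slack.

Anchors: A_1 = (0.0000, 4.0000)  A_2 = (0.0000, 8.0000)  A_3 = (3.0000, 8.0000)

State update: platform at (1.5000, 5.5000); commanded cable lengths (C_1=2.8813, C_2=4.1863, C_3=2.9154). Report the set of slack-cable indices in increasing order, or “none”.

1, 2

cable 1: L_1 = ‖A_1−P‖ = 2.1213;  C_1 = 2.8813 → slack
cable 2: L_2 = ‖A_2−P‖ = 2.9155;  C_2 = 4.1863 → slack
cable 3: L_3 = ‖A_3−P‖ = 2.9155;  C_3 = 2.9154 → taut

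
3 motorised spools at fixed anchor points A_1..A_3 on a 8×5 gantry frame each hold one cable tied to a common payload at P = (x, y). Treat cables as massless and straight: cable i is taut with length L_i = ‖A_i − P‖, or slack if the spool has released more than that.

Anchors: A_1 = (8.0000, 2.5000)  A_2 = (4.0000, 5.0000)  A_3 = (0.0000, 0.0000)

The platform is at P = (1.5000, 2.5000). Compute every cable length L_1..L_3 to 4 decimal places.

cable 1: Δx=6.5000, Δy=0.0000; L_1 = √(Δx²+Δy²) = 6.5000
cable 2: Δx=2.5000, Δy=2.5000; L_2 = √(Δx²+Δy²) = 3.5355
cable 3: Δx=-1.5000, Δy=-2.5000; L_3 = √(Δx²+Δy²) = 2.9155

(6.5000, 3.5355, 2.9155)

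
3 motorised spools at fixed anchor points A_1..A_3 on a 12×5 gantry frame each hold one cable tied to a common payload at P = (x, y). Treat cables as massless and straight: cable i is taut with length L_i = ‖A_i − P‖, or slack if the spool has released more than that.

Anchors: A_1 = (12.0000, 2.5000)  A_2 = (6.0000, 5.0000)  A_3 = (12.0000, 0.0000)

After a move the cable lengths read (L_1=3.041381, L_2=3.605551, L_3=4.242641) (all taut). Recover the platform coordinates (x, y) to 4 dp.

expand ‖A_i−P‖²=L_i² and subtract eq 1 (c_i ≔ ‖A_i‖²−L_i²)
c_1 = 144.0000+6.2500−9.2500 = 141.0000
eq1−eq2 → [12.0000  -5.0000]·P = 93.0000
eq1−eq3 → [0.0000  5.0000]·P = 15.0000
2×2 solve → P = (9.0000, 3.0000)

(9.0000, 3.0000)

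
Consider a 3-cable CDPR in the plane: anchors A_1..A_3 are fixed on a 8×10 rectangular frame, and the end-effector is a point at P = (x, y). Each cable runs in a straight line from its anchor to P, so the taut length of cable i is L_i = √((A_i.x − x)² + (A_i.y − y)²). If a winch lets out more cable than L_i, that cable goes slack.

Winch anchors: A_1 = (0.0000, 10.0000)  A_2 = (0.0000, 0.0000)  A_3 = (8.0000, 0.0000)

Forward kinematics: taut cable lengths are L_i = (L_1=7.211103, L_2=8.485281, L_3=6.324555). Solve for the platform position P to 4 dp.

expand ‖A_i−P‖²=L_i² and subtract eq 1 (k_i ≔ ‖A_i‖²−L_i²)
k_1 = 0.0000+100.0000−52.0000 = 48.0000
eq1−eq2 → [0.0000  20.0000]·P = 120.0000
eq1−eq3 → [-16.0000  20.0000]·P = 24.0000
2×2 solve → P = (6.0000, 6.0000)

(6.0000, 6.0000)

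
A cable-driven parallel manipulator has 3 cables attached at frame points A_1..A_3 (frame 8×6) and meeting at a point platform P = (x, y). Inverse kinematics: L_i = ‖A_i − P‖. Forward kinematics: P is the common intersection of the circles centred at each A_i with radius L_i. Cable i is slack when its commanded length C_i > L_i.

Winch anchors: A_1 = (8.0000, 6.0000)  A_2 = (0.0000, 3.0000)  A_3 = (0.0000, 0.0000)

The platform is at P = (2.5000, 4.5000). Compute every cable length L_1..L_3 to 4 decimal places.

cable 1: Δx=5.5000, Δy=1.5000; L_1 = √(Δx²+Δy²) = 5.7009
cable 2: Δx=-2.5000, Δy=-1.5000; L_2 = √(Δx²+Δy²) = 2.9155
cable 3: Δx=-2.5000, Δy=-4.5000; L_3 = √(Δx²+Δy²) = 5.1478

(5.7009, 2.9155, 5.1478)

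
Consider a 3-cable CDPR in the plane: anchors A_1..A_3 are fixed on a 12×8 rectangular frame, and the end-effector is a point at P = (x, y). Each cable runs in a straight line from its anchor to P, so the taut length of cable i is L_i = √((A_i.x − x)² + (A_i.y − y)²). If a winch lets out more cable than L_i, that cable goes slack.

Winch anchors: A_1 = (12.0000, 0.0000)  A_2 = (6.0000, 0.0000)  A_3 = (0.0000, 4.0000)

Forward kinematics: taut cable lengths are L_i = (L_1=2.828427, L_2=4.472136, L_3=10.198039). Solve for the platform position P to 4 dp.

circle eqns → linear via eq_j − eq_1; set k_j = A_j·A_j − L_j²
k_1 = 144.0000+0.0000−8.0000 = 136.0000
12.0000·x + 0.0000·y = k_1−k_2 = 120.0000
24.0000·x − 8.0000·y = k_1−k_3 = 224.0000
solve first two rows → x=10.0000, y=2.0000

(10.0000, 2.0000)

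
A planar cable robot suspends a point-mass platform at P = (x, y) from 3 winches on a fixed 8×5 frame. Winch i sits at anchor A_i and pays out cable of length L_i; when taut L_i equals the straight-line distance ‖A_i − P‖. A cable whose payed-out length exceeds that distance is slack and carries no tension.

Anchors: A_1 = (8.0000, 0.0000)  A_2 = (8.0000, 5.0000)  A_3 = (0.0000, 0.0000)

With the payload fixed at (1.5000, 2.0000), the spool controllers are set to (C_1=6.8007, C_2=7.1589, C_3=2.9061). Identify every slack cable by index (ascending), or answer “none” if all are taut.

3

i=1: geometric 6.8007 vs commanded 6.8007 ⇒ taut
i=2: geometric 7.1589 vs commanded 7.1589 ⇒ taut
i=3: geometric 2.5000 vs commanded 2.9061 ⇒ slack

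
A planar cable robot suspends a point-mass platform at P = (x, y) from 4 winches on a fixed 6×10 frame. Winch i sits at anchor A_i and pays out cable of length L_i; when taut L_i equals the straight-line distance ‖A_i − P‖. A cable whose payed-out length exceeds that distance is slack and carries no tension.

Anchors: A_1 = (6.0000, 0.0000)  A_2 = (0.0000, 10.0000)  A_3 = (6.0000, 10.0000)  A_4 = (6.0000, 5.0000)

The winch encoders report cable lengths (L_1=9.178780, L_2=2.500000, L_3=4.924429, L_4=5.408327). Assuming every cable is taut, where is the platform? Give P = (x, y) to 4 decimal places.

each cable: (A_i−P)·(A_i−P) = L_i²; let c_i = ‖A_i‖²−L_i²
c_1 = 36.0000+0.0000−84.2500 = -48.2500
row 1: 12.0000x − 20.0000y = -142.0000  (c_2=93.7500)
row 2: 0.0000x − 20.0000y = -160.0000  (c_3=111.7500)
row 3: 0.0000x − 10.0000y = -80.0000  (c_4=31.7500)
Cramer on rows 1–2 → x = 1.5000, y = 8.0000
check cable 4: ‖A_4−P‖² = 29.2500 ≈ L_4² = 29.2500 ✓

(1.5000, 8.0000)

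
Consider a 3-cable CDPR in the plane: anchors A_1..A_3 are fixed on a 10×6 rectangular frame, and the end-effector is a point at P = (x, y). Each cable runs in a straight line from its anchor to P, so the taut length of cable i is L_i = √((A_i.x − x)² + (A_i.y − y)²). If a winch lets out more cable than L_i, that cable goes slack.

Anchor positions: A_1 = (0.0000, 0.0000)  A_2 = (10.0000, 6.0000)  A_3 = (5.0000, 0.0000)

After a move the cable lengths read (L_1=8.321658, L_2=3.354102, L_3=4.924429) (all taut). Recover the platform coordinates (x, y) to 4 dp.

circle eqns → linear via eq_j − eq_1; set k_j = A_j·A_j − L_j²
k_1 = 0.0000+0.0000−69.2500 = -69.2500
-20.0000·x − 12.0000·y = k_1−k_2 = -194.0000
-10.0000·x + 0.0000·y = k_1−k_3 = -70.0000
solve first two rows → x=7.0000, y=4.5000

(7.0000, 4.5000)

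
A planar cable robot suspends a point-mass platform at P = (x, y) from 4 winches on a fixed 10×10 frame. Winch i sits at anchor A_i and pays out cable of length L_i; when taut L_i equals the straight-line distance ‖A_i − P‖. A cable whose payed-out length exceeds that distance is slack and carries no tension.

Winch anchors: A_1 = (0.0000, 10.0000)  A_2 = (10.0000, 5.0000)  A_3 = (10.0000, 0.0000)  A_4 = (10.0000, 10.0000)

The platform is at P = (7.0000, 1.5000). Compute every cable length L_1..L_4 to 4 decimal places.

(11.0114, 4.6098, 3.3541, 9.0139)

L_1: Δ = A_1−P = (-7.0000, 8.5000) → ‖Δ‖ = √121.2500 = 11.0114
L_2: Δ = A_2−P = (3.0000, 3.5000) → ‖Δ‖ = √21.2500 = 4.6098
L_3: Δ = A_3−P = (3.0000, -1.5000) → ‖Δ‖ = √11.2500 = 3.3541
L_4: Δ = A_4−P = (3.0000, 8.5000) → ‖Δ‖ = √81.2500 = 9.0139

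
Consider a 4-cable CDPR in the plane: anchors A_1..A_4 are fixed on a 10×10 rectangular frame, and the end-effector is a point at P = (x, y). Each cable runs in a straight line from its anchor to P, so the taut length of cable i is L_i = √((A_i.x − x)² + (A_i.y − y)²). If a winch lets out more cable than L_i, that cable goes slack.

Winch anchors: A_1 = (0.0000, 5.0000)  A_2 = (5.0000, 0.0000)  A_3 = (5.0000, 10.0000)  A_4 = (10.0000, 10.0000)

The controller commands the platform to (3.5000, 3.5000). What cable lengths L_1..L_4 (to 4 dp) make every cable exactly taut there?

(3.8079, 3.8079, 6.6708, 9.1924)

L_1: Δ = A_1−P = (-3.5000, 1.5000) → ‖Δ‖ = √14.5000 = 3.8079
L_2: Δ = A_2−P = (1.5000, -3.5000) → ‖Δ‖ = √14.5000 = 3.8079
L_3: Δ = A_3−P = (1.5000, 6.5000) → ‖Δ‖ = √44.5000 = 6.6708
L_4: Δ = A_4−P = (6.5000, 6.5000) → ‖Δ‖ = √84.5000 = 9.1924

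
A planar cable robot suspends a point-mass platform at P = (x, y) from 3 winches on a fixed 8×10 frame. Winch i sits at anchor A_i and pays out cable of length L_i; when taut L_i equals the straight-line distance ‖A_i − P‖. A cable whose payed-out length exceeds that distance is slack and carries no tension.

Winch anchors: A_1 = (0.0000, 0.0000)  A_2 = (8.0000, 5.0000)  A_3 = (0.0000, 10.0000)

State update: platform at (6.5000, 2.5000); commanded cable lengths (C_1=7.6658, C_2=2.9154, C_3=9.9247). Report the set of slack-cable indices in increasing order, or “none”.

cable 1: √((-6.5000)²+(-2.5000)²)=6.9642, C_1=7.6658: slack
cable 2: √((1.5000)²+(2.5000)²)=2.9155, C_2=2.9154: taut
cable 3: √((-6.5000)²+(7.5000)²)=9.9247, C_3=9.9247: taut

1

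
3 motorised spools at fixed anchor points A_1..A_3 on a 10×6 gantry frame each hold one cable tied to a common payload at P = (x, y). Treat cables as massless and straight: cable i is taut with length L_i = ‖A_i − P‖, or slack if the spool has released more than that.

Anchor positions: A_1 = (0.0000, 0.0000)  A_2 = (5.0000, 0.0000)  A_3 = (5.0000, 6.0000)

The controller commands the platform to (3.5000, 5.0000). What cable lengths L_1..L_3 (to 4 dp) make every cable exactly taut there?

(6.1033, 5.2202, 1.8028)

L_1: Δ = A_1−P = (-3.5000, -5.0000) → ‖Δ‖ = √37.2500 = 6.1033
L_2: Δ = A_2−P = (1.5000, -5.0000) → ‖Δ‖ = √27.2500 = 5.2202
L_3: Δ = A_3−P = (1.5000, 1.0000) → ‖Δ‖ = √3.2500 = 1.8028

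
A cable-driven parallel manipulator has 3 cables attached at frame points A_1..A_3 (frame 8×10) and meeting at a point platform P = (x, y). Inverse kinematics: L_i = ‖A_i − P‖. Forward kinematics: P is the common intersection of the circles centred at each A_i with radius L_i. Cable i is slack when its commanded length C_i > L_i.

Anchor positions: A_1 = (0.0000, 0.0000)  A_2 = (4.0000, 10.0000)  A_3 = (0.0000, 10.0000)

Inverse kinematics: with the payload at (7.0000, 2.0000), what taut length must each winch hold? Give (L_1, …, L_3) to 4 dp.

L_1 = √((0.0000−7.0000)² + (0.0000−2.0000)²) = 7.2801
L_2 = √((4.0000−7.0000)² + (10.0000−2.0000)²) = 8.5440
L_3 = √((0.0000−7.0000)² + (10.0000−2.0000)²) = 10.6301

(7.2801, 8.5440, 10.6301)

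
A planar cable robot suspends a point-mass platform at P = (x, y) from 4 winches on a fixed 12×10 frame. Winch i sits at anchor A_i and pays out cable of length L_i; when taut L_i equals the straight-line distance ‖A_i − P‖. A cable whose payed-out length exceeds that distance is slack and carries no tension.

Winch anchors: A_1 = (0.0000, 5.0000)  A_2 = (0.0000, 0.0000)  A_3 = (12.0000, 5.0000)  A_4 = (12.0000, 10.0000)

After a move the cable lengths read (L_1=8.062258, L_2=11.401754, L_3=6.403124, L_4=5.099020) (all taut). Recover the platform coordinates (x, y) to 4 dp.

expand ‖A_i−P‖²=L_i² and subtract eq 1 (k_i ≔ ‖A_i‖²−L_i²)
k_1 = 0.0000+25.0000−65.0000 = -40.0000
eq1−eq2 → [0.0000  10.0000]·P = 90.0000
eq1−eq3 → [-24.0000  0.0000]·P = -168.0000
eq1−eq4 → [-24.0000  -10.0000]·P = -258.0000
2×2 solve → P = (7.0000, 9.0000)
check cable 4: ‖A_4−P‖² = 26.0000 ≈ L_4² = 26.0000 ✓

(7.0000, 9.0000)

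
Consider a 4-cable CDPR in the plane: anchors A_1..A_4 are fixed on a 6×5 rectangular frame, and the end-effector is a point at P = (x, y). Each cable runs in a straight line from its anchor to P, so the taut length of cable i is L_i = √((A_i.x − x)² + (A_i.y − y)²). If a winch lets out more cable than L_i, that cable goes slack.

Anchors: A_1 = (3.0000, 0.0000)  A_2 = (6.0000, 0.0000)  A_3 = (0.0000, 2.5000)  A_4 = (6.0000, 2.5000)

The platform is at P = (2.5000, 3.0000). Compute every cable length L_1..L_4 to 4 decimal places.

L_1 = √((3.0000−2.5000)² + (0.0000−3.0000)²) = 3.0414
L_2 = √((6.0000−2.5000)² + (0.0000−3.0000)²) = 4.6098
L_3 = √((0.0000−2.5000)² + (2.5000−3.0000)²) = 2.5495
L_4 = √((6.0000−2.5000)² + (2.5000−3.0000)²) = 3.5355

(3.0414, 4.6098, 2.5495, 3.5355)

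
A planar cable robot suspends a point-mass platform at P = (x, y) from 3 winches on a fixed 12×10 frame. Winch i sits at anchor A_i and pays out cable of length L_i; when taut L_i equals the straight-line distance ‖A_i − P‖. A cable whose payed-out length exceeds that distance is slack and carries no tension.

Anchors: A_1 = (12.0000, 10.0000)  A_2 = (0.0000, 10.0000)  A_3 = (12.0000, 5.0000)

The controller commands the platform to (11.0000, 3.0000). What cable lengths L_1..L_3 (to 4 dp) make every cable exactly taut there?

L_1: Δ = A_1−P = (1.0000, 7.0000) → ‖Δ‖ = √50.0000 = 7.0711
L_2: Δ = A_2−P = (-11.0000, 7.0000) → ‖Δ‖ = √170.0000 = 13.0384
L_3: Δ = A_3−P = (1.0000, 2.0000) → ‖Δ‖ = √5.0000 = 2.2361

(7.0711, 13.0384, 2.2361)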